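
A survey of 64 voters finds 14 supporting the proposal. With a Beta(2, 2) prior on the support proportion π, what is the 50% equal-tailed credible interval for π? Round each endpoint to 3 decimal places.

Posterior: Beta(2+14, 2+50) = Beta(16, 52).
Equal-tailed 50% interval: the 0.25 and 0.75 quantiles of Beta(16, 52).
Posterior mean ≈ 0.235, SD ≈ 0.051; a Normal approximation gives roughly [0.201, 0.270].
Exact: F⁻¹(0.25) = 0.199; F⁻¹(0.75) = 0.269.

[0.199, 0.269]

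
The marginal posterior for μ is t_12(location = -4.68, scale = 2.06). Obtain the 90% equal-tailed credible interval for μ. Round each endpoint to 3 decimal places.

[-8.352, -1.008]

The t_12 distribution is symmetric; the 90% interval is -4.68 ± t·2.06 with t_{0.95,12} = 1.782.
Half-width: 1.782 × 2.06 = 3.672.
-4.68 − 3.672 = -8.352; -4.68 + 3.672 = -1.008.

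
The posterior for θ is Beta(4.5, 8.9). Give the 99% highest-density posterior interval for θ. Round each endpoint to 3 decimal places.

[0.067, 0.661]

The posterior is unimodal and skewed, so the HPD interval has equal density at both endpoints and is the shortest 99% interval.
Solving f(0.067) = f(0.661) with F(0.661) − F(0.067) = 0.99 gives [0.067, 0.661].
For comparison, the equal-tailed interval is [0.079, 0.678]; the HPD is narrower and shifted toward the mode.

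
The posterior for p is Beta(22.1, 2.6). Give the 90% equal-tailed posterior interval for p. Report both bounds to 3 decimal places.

Posterior: Beta(22.1, 2.6).
Equal-tailed 90% interval: the 0.05 and 0.95 quantiles of Beta(22.1, 2.6).
Posterior mean ≈ 0.895, SD ≈ 0.061; a Normal approximation gives roughly [0.795, 0.994].
Exact: F⁻¹(0.05) = 0.780; F⁻¹(0.95) = 0.973.

[0.780, 0.973]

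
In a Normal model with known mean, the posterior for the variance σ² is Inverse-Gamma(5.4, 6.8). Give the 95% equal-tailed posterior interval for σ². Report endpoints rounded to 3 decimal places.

Inverse-Gamma(5.4, 6.8) quantiles: F⁻¹(0.025) and F⁻¹(0.975).
Equivalently, 1/σ² ~ Gamma(5.4, rate = 6.8); invert its 0.975 and 0.025 quantiles.
Posterior mean ≈ 1.545, SD ≈ 0.838; a Normal approximation gives roughly [-0.097, 3.188].
Exact: lower = 0.629; upper = 3.675.

[0.629, 3.675]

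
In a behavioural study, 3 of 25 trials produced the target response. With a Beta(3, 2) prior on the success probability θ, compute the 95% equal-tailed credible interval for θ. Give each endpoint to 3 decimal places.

[0.080, 0.358]

Posterior: Beta(3+3, 2+22) = Beta(6, 24).
Equal-tailed 95% interval: the 0.025 and 0.975 quantiles of Beta(6, 24).
Posterior mean ≈ 0.200, SD ≈ 0.072; a Normal approximation gives roughly [0.059, 0.341].
Exact: F⁻¹(0.025) = 0.080; F⁻¹(0.975) = 0.358.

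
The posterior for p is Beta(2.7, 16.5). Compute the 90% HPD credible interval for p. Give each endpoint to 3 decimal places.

[0.021, 0.255]

The posterior is unimodal and skewed, so the HPD interval has equal density at both endpoints and is the shortest 90% interval.
Solving f(0.021) = f(0.255) with F(0.255) − F(0.021) = 0.90 gives [0.021, 0.255].
For comparison, the equal-tailed interval is [0.038, 0.286]; the HPD is narrower and shifted toward the mode.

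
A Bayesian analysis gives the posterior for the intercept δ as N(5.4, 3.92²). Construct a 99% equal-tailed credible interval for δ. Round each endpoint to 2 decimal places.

[-4.70, 15.50]

The posterior is symmetric, so the 99% equal-tailed interval is δ = 5.4 ± z·3.92 with z = 2.576.
Half-width: 2.576 × 3.92 = 10.10.
5.4 − 10.10 = -4.70; 5.4 + 10.10 = 15.50.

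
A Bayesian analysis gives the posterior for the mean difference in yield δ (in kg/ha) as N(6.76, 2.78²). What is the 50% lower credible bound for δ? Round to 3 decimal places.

6.760

Need L with P(δ ≥ L) = 0.50: L = 6.76 − z_{0.5}·2.78.
z = 0.000; L = 6.76 − 0.000 × 2.78 = 6.760.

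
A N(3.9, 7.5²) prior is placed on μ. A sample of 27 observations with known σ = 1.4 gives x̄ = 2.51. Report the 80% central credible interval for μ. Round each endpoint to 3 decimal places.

Posterior precision = 1/7.5² + 27/1.4² = 0.0178 + 13.7755 = 13.7933, so posterior SD = 0.2693.
Posterior mean = (3.9/7.5² + 27·2.51/1.4²) / 13.7933 = 2.5118.
Interval: 2.5118 ± 1.282 × 0.2693 → [2.167, 2.857].

[2.167, 2.857]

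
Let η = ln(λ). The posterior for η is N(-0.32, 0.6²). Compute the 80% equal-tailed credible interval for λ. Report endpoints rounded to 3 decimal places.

[0.337, 1.567]

On the log scale the 80% interval is -0.32 ± 1.282 × 0.6 = [-1.0889, 0.4489].
Exponentiate: [e^-1.0889, e^0.4489] = [0.337, 1.567].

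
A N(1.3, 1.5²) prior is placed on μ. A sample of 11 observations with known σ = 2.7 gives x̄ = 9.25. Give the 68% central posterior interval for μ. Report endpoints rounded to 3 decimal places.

Posterior precision = 1/1.5² + 11/2.7² = 0.4444 + 1.5089 = 1.9534, so posterior SD = 0.7155.
Posterior mean = (1.3/1.5² + 11·9.25/2.7²) / 1.9534 = 7.4412.
Interval: 7.4412 ± 0.994 × 0.7155 → [6.730, 8.153].

[6.730, 8.153]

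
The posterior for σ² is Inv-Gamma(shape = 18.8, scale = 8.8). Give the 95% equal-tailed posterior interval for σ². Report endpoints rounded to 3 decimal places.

Inverse-Gamma(18.8, 8.8) quantiles: F⁻¹(0.025) and F⁻¹(0.975).
Equivalently, 1/σ² ~ Gamma(18.8, rate = 8.8); invert its 0.975 and 0.025 quantiles.
Posterior mean ≈ 0.494, SD ≈ 0.121; a Normal approximation gives roughly [0.258, 0.731].
Exact: lower = 0.312; upper = 0.780.

[0.312, 0.780]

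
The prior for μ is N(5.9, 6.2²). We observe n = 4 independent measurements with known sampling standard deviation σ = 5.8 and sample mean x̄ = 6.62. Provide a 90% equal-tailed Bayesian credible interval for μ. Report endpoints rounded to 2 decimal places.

Posterior precision = 1/6.2² + 4/5.8² = 0.0260 + 0.1189 = 0.1449, so posterior SD = 2.6268.
Posterior mean = (5.9/6.2² + 4·6.62/5.8²) / 0.1449 = 6.4908.
Interval: 6.4908 ± 1.645 × 2.6268 → [2.17, 10.81].

[2.17, 10.81]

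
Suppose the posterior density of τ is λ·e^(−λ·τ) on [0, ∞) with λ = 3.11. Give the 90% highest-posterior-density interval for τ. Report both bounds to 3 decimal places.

[0.000, 0.740]

The exponential density is strictly decreasing on [0, ∞), so the HPD interval is anchored at 0: [0, q] with P(τ ≤ q) = 0.90.
q = −ln(1 − 0.90) / 3.11 = 2.3026 / 3.11 = 0.740.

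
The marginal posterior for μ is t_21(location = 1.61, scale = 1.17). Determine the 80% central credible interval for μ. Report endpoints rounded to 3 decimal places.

[0.062, 3.158]

The t_21 distribution is symmetric; the 80% interval is 1.61 ± t·1.17 with t_{0.9,21} = 1.323.
Half-width: 1.323 × 1.17 = 1.548.
1.61 − 1.548 = 0.062; 1.61 + 1.548 = 3.158.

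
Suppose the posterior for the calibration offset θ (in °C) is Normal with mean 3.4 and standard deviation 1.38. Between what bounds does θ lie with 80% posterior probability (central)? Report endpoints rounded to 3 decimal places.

[1.631, 5.169]

The posterior is symmetric, so the 80% equal-tailed interval is θ = 3.4 ± z·1.38 with z = 1.282.
Half-width: 1.282 × 1.38 = 1.769.
3.4 − 1.769 = 1.631; 3.4 + 1.769 = 5.169.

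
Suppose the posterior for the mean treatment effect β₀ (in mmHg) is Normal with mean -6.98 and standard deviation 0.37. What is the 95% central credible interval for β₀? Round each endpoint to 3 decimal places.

The posterior is symmetric, so the 95% equal-tailed interval is β₀ = -6.98 ± z·0.37 with z = 1.960.
Half-width: 1.960 × 0.37 = 0.725.
-6.98 − 0.725 = -7.705; -6.98 + 0.725 = -6.255.

[-7.705, -6.255]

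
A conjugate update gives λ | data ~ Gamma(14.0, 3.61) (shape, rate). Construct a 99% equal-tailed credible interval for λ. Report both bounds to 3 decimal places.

[1.726, 7.063]

Posterior: Gamma(shape 14.0, rate 3.61).
Equal-tailed 99% interval: Gamma(14.0, 3.61) quantiles at 0.005 and 0.995.
Posterior mean ≈ 3.878, SD ≈ 1.036; a Normal approximation gives roughly [1.208, 6.548].
Exact: lower = 1.726; upper = 7.063.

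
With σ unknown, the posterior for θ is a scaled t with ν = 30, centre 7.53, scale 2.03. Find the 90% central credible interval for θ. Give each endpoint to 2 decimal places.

The t_30 distribution is symmetric; the 90% interval is 7.53 ± t·2.03 with t_{0.95,30} = 1.697.
Half-width: 1.697 × 2.03 = 3.45.
7.53 − 3.45 = 4.08; 7.53 + 3.45 = 10.98.

[4.08, 10.98]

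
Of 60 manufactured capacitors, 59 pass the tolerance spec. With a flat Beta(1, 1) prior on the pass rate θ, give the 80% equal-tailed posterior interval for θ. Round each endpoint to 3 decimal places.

[0.938, 0.991]

Posterior: Beta(1+59, 1+1) = Beta(60, 2).
Equal-tailed 80% interval: the 0.1 and 0.9 quantiles of Beta(60, 2).
Posterior mean ≈ 0.968, SD ≈ 0.022; a Normal approximation gives roughly [0.939, 0.996].
Exact: F⁻¹(0.1) = 0.938; F⁻¹(0.9) = 0.991.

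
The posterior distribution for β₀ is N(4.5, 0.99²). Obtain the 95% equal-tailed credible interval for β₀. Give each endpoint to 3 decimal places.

[2.560, 6.440]

The posterior is symmetric, so the 95% equal-tailed interval is β₀ = 4.5 ± z·0.99 with z = 1.960.
Half-width: 1.960 × 0.99 = 1.940.
4.5 − 1.940 = 2.560; 4.5 + 1.940 = 6.440.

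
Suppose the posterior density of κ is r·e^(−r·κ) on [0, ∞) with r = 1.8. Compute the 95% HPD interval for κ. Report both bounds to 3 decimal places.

The exponential density is strictly decreasing on [0, ∞), so the HPD interval is anchored at 0: [0, q] with P(κ ≤ q) = 0.95.
q = −ln(1 − 0.95) / 1.8 = 2.9957 / 1.8 = 1.664.

[0.000, 1.664]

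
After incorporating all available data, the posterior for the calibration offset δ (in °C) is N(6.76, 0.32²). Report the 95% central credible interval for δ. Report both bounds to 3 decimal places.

[6.133, 7.387]

The posterior is symmetric, so the 95% equal-tailed interval is δ = 6.76 ± z·0.32 with z = 1.960.
Half-width: 1.960 × 0.32 = 0.627.
6.76 − 0.627 = 6.133; 6.76 + 0.627 = 7.387.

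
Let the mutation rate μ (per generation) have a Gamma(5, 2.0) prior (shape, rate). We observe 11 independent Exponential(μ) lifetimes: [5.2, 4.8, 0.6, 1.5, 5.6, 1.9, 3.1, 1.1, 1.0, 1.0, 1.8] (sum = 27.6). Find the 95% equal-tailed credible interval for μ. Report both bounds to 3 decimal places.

[0.309, 0.836]

Posterior: Gamma(5+11, 2.0+27.6) = Gamma(16, 29.6) (shape, rate).
Equal-tailed 95% interval: Gamma(16, 29.6) quantiles at 0.025 and 0.975.
Posterior mean ≈ 0.541, SD ≈ 0.135; a Normal approximation gives roughly [0.276, 0.805].
Exact: lower = 0.309; upper = 0.836.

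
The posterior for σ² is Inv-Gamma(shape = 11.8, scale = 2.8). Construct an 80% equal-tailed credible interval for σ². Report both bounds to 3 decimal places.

Inverse-Gamma(11.8, 2.8) quantiles: F⁻¹(0.1) and F⁻¹(0.9).
Equivalently, 1/σ² ~ Gamma(11.8, rate = 2.8); invert its 0.9 and 0.1 quantiles.
Posterior mean ≈ 0.259, SD ≈ 0.083; a Normal approximation gives roughly [0.153, 0.365].
Exact: lower = 0.171; upper = 0.365.

[0.171, 0.365]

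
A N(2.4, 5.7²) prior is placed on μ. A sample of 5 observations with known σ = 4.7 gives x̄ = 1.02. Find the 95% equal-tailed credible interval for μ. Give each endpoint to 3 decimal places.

Posterior precision = 1/5.7² + 5/4.7² = 0.0308 + 0.2263 = 0.2571, so posterior SD = 1.9721.
Posterior mean = (2.4/5.7² + 5·1.02/4.7²) / 0.2571 = 1.1852.
Interval: 1.1852 ± 1.960 × 1.9721 → [-2.680, 5.050].

[-2.680, 5.050]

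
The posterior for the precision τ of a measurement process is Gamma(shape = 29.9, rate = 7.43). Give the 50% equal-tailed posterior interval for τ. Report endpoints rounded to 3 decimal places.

[3.506, 4.493]

Posterior: Gamma(shape 29.9, rate 7.43).
Equal-tailed 50% interval: Gamma(29.9, 7.43) quantiles at 0.25 and 0.75.
Posterior mean ≈ 4.024, SD ≈ 0.736; a Normal approximation gives roughly [3.528, 4.521].
Exact: lower = 3.506; upper = 4.493.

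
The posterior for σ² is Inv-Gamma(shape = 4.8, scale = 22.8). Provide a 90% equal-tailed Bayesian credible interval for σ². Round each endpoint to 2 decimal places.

[2.57, 12.35]

Inverse-Gamma(4.8, 22.8) quantiles: F⁻¹(0.05) and F⁻¹(0.95).
Equivalently, 1/σ² ~ Gamma(4.8, rate = 22.8); invert its 0.95 and 0.05 quantiles.
Posterior mean ≈ 6.00, SD ≈ 3.59; a Normal approximation gives roughly [0.10, 11.90].
Exact: lower = 2.57; upper = 12.35.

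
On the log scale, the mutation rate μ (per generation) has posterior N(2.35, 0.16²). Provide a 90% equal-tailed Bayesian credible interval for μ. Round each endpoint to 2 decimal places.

[8.06, 13.64]

On the log scale the 90% interval is 2.35 ± 1.645 × 0.16 = [2.0868, 2.6132].
Exponentiate: [e^2.0868, e^2.6132] = [8.06, 13.64].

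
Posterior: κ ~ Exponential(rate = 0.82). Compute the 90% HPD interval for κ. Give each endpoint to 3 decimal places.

The exponential density is strictly decreasing on [0, ∞), so the HPD interval is anchored at 0: [0, q] with P(κ ≤ q) = 0.90.
q = −ln(1 − 0.90) / 0.82 = 2.3026 / 0.82 = 2.808.

[0.000, 2.808]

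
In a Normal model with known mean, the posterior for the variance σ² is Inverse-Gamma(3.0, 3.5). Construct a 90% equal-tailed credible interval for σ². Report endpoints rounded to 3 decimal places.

Inverse-Gamma(3.0, 3.5) quantiles: F⁻¹(0.05) and F⁻¹(0.95).
Equivalently, 1/σ² ~ Gamma(3.0, rate = 3.5); invert its 0.95 and 0.05 quantiles.
Posterior mean ≈ 1.750, SD ≈ 1.750; a Normal approximation gives roughly [-1.128, 4.628].
Exact: lower = 0.556; upper = 4.280.

[0.556, 4.280]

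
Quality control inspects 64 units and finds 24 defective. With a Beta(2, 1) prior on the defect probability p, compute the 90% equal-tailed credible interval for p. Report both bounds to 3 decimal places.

[0.293, 0.487]

Posterior: Beta(2+24, 1+40) = Beta(26, 41).
Equal-tailed 90% interval: the 0.05 and 0.95 quantiles of Beta(26, 41).
Posterior mean ≈ 0.388, SD ≈ 0.059; a Normal approximation gives roughly [0.291, 0.485].
Exact: F⁻¹(0.05) = 0.293; F⁻¹(0.95) = 0.487.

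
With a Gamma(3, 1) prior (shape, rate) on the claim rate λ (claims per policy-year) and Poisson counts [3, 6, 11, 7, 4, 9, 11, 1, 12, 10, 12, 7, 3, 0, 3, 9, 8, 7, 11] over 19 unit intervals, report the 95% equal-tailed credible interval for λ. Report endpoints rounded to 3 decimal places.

Posterior: Gamma(3+134, 1+19) = Gamma(137, 20) (shape, rate).
Equal-tailed 95% interval: Gamma(137, 20) quantiles at 0.025 and 0.975.
Posterior mean ≈ 6.850, SD ≈ 0.585; a Normal approximation gives roughly [5.703, 7.997].
Exact: lower = 5.751; upper = 8.044.

[5.751, 8.044]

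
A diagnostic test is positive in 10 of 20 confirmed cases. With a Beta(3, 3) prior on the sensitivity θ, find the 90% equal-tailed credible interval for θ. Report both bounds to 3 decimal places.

Posterior: Beta(3+10, 3+10) = Beta(13, 13).
Equal-tailed 90% interval: the 0.05 and 0.95 quantiles of Beta(13, 13).
Posterior mean ≈ 0.500, SD ≈ 0.096; a Normal approximation gives roughly [0.342, 0.658].
Exact: F⁻¹(0.05) = 0.341; F⁻¹(0.95) = 0.659.

[0.341, 0.659]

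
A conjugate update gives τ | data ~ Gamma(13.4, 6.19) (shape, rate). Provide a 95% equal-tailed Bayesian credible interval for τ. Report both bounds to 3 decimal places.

Posterior: Gamma(shape 13.4, rate 6.19).
Equal-tailed 95% interval: Gamma(13.4, 6.19) quantiles at 0.025 and 0.975.
Posterior mean ≈ 2.165, SD ≈ 0.591; a Normal approximation gives roughly [1.006, 3.324].
Exact: lower = 1.165; upper = 3.469.

[1.165, 3.469]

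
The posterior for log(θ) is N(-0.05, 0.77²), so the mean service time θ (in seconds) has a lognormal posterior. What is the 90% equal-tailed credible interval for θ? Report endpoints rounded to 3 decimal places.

[0.268, 3.375]

On the log scale the 90% interval is -0.05 ± 1.645 × 0.77 = [-1.3165, 1.2165].
Exponentiate: [e^-1.3165, e^1.2165] = [0.268, 3.375].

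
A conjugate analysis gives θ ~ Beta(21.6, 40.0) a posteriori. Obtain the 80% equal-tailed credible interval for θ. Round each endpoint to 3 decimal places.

[0.274, 0.429]

Posterior: Beta(21.6, 40.0).
Equal-tailed 80% interval: the 0.1 and 0.9 quantiles of Beta(21.6, 40.0).
Posterior mean ≈ 0.351, SD ≈ 0.060; a Normal approximation gives roughly [0.273, 0.428].
Exact: F⁻¹(0.1) = 0.274; F⁻¹(0.9) = 0.429.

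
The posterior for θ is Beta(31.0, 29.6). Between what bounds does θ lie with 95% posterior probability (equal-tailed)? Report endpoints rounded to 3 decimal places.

Posterior: Beta(31.0, 29.6).
Equal-tailed 95% interval: the 0.025 and 0.975 quantiles of Beta(31.0, 29.6).
Posterior mean ≈ 0.512, SD ≈ 0.064; a Normal approximation gives roughly [0.387, 0.636].
Exact: F⁻¹(0.025) = 0.387; F⁻¹(0.975) = 0.636.

[0.387, 0.636]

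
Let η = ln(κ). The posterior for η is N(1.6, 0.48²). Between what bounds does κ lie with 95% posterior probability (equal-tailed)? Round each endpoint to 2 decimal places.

On the log scale the 95% interval is 1.6 ± 1.960 × 0.48 = [0.6592, 2.5408].
Exponentiate: [e^0.6592, e^2.5408] = [1.93, 12.69].

[1.93, 12.69]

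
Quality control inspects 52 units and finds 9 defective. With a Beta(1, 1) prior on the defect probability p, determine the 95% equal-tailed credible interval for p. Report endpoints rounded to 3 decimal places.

Posterior: Beta(1+9, 1+43) = Beta(10, 44).
Equal-tailed 95% interval: the 0.025 and 0.975 quantiles of Beta(10, 44).
Posterior mean ≈ 0.185, SD ≈ 0.052; a Normal approximation gives roughly [0.083, 0.288].
Exact: F⁻¹(0.025) = 0.094; F⁻¹(0.975) = 0.298.

[0.094, 0.298]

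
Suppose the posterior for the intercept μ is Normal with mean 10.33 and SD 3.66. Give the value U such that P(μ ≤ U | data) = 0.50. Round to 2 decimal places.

Need U with P(μ ≤ U) = 0.50: U = 10.33 + z_{0.5}·3.66.
z = 0.000; U = 10.33 + 0.000 × 3.66 = 10.33.

10.33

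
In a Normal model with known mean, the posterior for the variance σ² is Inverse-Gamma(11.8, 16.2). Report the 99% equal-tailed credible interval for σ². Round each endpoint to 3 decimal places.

[0.720, 3.363]

Inverse-Gamma(11.8, 16.2) quantiles: F⁻¹(0.005) and F⁻¹(0.995).
Equivalently, 1/σ² ~ Gamma(11.8, rate = 16.2); invert its 0.995 and 0.005 quantiles.
Posterior mean ≈ 1.500, SD ≈ 0.479; a Normal approximation gives roughly [0.266, 2.734].
Exact: lower = 0.720; upper = 3.363.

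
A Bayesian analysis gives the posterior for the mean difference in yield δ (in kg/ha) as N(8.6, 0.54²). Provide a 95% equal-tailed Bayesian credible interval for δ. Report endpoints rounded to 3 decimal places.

[7.542, 9.658]

The posterior is symmetric, so the 95% equal-tailed interval is δ = 8.6 ± z·0.54 with z = 1.960.
Half-width: 1.960 × 0.54 = 1.058.
8.6 − 1.058 = 7.542; 8.6 + 1.058 = 9.658.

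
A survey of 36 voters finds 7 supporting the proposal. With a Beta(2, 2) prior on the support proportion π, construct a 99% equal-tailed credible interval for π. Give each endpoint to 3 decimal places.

Posterior: Beta(2+7, 2+29) = Beta(9, 31).
Equal-tailed 99% interval: the 0.005 and 0.995 quantiles of Beta(9, 31).
Posterior mean ≈ 0.225, SD ≈ 0.065; a Normal approximation gives roughly [0.057, 0.393].
Exact: F⁻¹(0.005) = 0.086; F⁻¹(0.995) = 0.414.

[0.086, 0.414]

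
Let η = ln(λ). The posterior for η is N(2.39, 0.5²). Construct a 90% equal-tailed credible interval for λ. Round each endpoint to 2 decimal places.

On the log scale the 90% interval is 2.39 ± 1.645 × 0.5 = [1.5676, 3.2124].
Exponentiate: [e^1.5676, e^3.2124] = [4.79, 24.84].

[4.79, 24.84]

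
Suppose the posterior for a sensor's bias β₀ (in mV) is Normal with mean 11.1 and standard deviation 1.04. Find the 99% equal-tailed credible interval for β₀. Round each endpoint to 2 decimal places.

[8.42, 13.78]

The posterior is symmetric, so the 99% equal-tailed interval is β₀ = 11.1 ± z·1.04 with z = 2.576.
Half-width: 2.576 × 1.04 = 2.68.
11.1 − 2.68 = 8.42; 11.1 + 2.68 = 13.78.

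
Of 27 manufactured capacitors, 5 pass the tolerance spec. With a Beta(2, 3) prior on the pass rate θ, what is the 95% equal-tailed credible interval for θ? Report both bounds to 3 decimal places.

Posterior: Beta(2+5, 3+22) = Beta(7, 25).
Equal-tailed 95% interval: the 0.025 and 0.975 quantiles of Beta(7, 25).
Posterior mean ≈ 0.219, SD ≈ 0.072; a Normal approximation gives roughly [0.078, 0.360].
Exact: F⁻¹(0.025) = 0.096; F⁻¹(0.975) = 0.375.

[0.096, 0.375]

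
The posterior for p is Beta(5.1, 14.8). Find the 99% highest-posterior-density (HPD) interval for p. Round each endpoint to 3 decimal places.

The posterior is unimodal and skewed, so the HPD interval has equal density at both endpoints and is the shortest 99% interval.
Solving f(0.054) = f(0.517) with F(0.517) − F(0.054) = 0.99 gives [0.054, 0.517].
For comparison, the equal-tailed interval is [0.065, 0.535]; the HPD is narrower and shifted toward the mode.

[0.054, 0.517]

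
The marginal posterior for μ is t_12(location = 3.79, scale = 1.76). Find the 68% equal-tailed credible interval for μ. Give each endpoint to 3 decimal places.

[1.964, 5.616]

The t_12 distribution is symmetric; the 68% interval is 3.79 ± t·1.76 with t_{0.84,12} = 1.037.
Half-width: 1.037 × 1.76 = 1.826.
3.79 − 1.826 = 1.964; 3.79 + 1.826 = 5.616.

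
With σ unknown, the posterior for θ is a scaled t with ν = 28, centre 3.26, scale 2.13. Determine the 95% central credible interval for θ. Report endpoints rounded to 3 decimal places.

The t_28 distribution is symmetric; the 95% interval is 3.26 ± t·2.13 with t_{0.975,28} = 2.048.
Half-width: 2.048 × 2.13 = 4.363.
3.26 − 4.363 = -1.103; 3.26 + 4.363 = 7.623.

[-1.103, 7.623]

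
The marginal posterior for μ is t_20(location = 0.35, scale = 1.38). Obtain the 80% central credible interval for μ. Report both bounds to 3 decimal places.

The t_20 distribution is symmetric; the 80% interval is 0.35 ± t·1.38 with t_{0.9,20} = 1.325.
Half-width: 1.325 × 1.38 = 1.829.
0.35 − 1.829 = -1.479; 0.35 + 1.829 = 2.179.

[-1.479, 2.179]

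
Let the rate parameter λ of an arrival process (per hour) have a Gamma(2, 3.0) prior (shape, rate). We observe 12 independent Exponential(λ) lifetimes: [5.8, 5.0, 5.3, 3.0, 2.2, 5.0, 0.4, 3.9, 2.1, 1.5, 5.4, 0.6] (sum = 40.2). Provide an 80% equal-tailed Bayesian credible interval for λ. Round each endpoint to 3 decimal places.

[0.219, 0.439]

Posterior: Gamma(2+12, 3.0+40.2) = Gamma(14, 43.2) (shape, rate).
Equal-tailed 80% interval: Gamma(14, 43.2) quantiles at 0.1 and 0.9.
Posterior mean ≈ 0.324, SD ≈ 0.087; a Normal approximation gives roughly [0.213, 0.435].
Exact: lower = 0.219; upper = 0.439.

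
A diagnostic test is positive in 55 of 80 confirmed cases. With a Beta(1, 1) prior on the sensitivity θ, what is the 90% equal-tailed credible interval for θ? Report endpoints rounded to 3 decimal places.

Posterior: Beta(1+55, 1+25) = Beta(56, 26).
Equal-tailed 90% interval: the 0.05 and 0.95 quantiles of Beta(56, 26).
Posterior mean ≈ 0.683, SD ≈ 0.051; a Normal approximation gives roughly [0.599, 0.767].
Exact: F⁻¹(0.05) = 0.596; F⁻¹(0.95) = 0.764.

[0.596, 0.764]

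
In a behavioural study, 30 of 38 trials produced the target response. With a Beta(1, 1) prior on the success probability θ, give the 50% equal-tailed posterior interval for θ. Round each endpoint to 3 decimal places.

Posterior: Beta(1+30, 1+8) = Beta(31, 9).
Equal-tailed 50% interval: the 0.25 and 0.75 quantiles of Beta(31, 9).
Posterior mean ≈ 0.775, SD ≈ 0.065; a Normal approximation gives roughly [0.731, 0.819].
Exact: F⁻¹(0.25) = 0.733; F⁻¹(0.75) = 0.822.

[0.733, 0.822]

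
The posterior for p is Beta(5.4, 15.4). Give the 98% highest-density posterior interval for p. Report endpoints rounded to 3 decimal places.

[0.069, 0.487]

The posterior is unimodal and skewed, so the HPD interval has equal density at both endpoints and is the shortest 98% interval.
Solving f(0.069) = f(0.487) with F(0.487) − F(0.069) = 0.98 gives [0.069, 0.487].
For comparison, the equal-tailed interval is [0.081, 0.504]; the HPD is narrower and shifted toward the mode.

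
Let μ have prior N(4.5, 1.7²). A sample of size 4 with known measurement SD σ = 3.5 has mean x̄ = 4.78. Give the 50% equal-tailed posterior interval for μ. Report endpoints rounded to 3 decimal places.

Posterior precision = 1/1.7² + 4/3.5² = 0.3460 + 0.3265 = 0.6726, so posterior SD = 1.2194.
Posterior mean = (4.5/1.7² + 4·4.78/3.5²) / 0.6726 = 4.6359.
Interval: 4.6359 ± 0.674 × 1.2194 → [3.813, 5.458].

[3.813, 5.458]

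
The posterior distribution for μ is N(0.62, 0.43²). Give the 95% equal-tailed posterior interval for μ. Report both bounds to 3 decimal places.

[-0.223, 1.463]

The posterior is symmetric, so the 95% equal-tailed interval is μ = 0.62 ± z·0.43 with z = 1.960.
Half-width: 1.960 × 0.43 = 0.843.
0.62 − 0.843 = -0.223; 0.62 + 0.843 = 1.463.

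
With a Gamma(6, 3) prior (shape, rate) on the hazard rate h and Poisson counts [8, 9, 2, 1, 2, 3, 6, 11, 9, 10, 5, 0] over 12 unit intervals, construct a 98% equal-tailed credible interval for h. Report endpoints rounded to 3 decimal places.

[3.583, 6.213]

Posterior: Gamma(6+66, 3+12) = Gamma(72, 15) (shape, rate).
Equal-tailed 98% interval: Gamma(72, 15) quantiles at 0.01 and 0.99.
Posterior mean ≈ 4.800, SD ≈ 0.566; a Normal approximation gives roughly [3.484, 6.116].
Exact: lower = 3.583; upper = 6.213.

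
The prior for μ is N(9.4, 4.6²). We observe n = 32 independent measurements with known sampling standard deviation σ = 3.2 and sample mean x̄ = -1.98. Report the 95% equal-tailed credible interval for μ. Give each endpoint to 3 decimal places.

Posterior precision = 1/4.6² + 32/3.2² = 0.0473 + 3.1250 = 3.1723, so posterior SD = 0.5615.
Posterior mean = (9.4/4.6² + 32·-1.98/3.2²) / 3.1723 = -1.8105.
Interval: -1.8105 ± 1.960 × 0.5615 → [-2.911, -0.710].

[-2.911, -0.710]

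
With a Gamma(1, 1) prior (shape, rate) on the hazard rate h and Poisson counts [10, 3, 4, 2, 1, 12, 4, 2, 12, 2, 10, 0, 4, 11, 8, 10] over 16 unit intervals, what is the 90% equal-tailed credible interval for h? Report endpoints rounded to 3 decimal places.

[4.734, 6.627]

Posterior: Gamma(1+95, 1+16) = Gamma(96, 17) (shape, rate).
Equal-tailed 90% interval: Gamma(96, 17) quantiles at 0.05 and 0.95.
Posterior mean ≈ 5.647, SD ≈ 0.576; a Normal approximation gives roughly [4.699, 6.595].
Exact: lower = 4.734; upper = 6.627.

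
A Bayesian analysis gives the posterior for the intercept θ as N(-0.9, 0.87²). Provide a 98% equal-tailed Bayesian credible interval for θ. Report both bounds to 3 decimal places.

The posterior is symmetric, so the 98% equal-tailed interval is θ = -0.9 ± z·0.87 with z = 2.326.
Half-width: 2.326 × 0.87 = 2.024.
-0.9 − 2.024 = -2.924; -0.9 + 2.024 = 1.124.

[-2.924, 1.124]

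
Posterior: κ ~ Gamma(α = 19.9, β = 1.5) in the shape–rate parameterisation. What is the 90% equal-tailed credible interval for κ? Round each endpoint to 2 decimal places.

Posterior: Gamma(shape 19.9, rate 1.5).
Equal-tailed 90% interval: Gamma(19.9, 1.5) quantiles at 0.05 and 0.95.
Posterior mean ≈ 13.27, SD ≈ 2.97; a Normal approximation gives roughly [8.37, 18.16].
Exact: lower = 8.78; upper = 18.51.

[8.78, 18.51]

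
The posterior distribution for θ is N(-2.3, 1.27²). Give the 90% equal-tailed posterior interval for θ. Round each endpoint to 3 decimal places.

The posterior is symmetric, so the 90% equal-tailed interval is θ = -2.3 ± z·1.27 with z = 1.645.
Half-width: 1.645 × 1.27 = 2.089.
-2.3 − 2.089 = -4.389; -2.3 + 2.089 = -0.211.

[-4.389, -0.211]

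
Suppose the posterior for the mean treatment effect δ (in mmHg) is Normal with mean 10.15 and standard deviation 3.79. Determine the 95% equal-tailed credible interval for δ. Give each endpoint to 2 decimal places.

[2.72, 17.58]

The posterior is symmetric, so the 95% equal-tailed interval is δ = 10.15 ± z·3.79 with z = 1.960.
Half-width: 1.960 × 3.79 = 7.43.
10.15 − 7.43 = 2.72; 10.15 + 7.43 = 17.58.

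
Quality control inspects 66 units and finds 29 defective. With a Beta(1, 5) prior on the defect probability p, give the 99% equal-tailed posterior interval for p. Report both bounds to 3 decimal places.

[0.274, 0.568]

Posterior: Beta(1+29, 5+37) = Beta(30, 42).
Equal-tailed 99% interval: the 0.005 and 0.995 quantiles of Beta(30, 42).
Posterior mean ≈ 0.417, SD ≈ 0.058; a Normal approximation gives roughly [0.268, 0.565].
Exact: F⁻¹(0.005) = 0.274; F⁻¹(0.995) = 0.568.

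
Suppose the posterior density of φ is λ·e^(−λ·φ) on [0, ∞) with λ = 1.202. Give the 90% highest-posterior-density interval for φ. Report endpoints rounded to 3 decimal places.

[0.000, 1.916]

The exponential density is strictly decreasing on [0, ∞), so the HPD interval is anchored at 0: [0, q] with P(φ ≤ q) = 0.90.
q = −ln(1 − 0.90) / 1.202 = 2.3026 / 1.202 = 1.916.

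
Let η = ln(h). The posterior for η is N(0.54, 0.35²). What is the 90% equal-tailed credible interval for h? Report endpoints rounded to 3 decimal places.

On the log scale the 90% interval is 0.54 ± 1.645 × 0.35 = [-0.0357, 1.1157].
Exponentiate: [e^-0.0357, e^1.1157] = [0.965, 3.052].

[0.965, 3.052]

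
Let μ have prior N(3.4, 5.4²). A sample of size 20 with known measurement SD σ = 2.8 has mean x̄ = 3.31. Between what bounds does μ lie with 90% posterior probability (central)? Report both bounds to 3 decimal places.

[2.288, 4.334]

Posterior precision = 1/5.4² + 20/2.8² = 0.0343 + 2.5510 = 2.5853, so posterior SD = 0.6219.
Posterior mean = (3.4/5.4² + 20·3.31/2.8²) / 2.5853 = 3.3112.
Interval: 3.3112 ± 1.645 × 0.6219 → [2.288, 4.334].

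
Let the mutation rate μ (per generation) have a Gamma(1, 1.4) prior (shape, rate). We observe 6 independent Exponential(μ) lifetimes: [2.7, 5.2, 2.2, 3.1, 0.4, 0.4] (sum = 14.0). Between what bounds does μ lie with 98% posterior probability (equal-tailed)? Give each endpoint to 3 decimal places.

Posterior: Gamma(1+6, 1.4+14.0) = Gamma(7, 15.4) (shape, rate).
Equal-tailed 98% interval: Gamma(7, 15.4) quantiles at 0.01 and 0.99.
Posterior mean ≈ 0.455, SD ≈ 0.172; a Normal approximation gives roughly [0.055, 0.854].
Exact: lower = 0.151; upper = 0.946.

[0.151, 0.946]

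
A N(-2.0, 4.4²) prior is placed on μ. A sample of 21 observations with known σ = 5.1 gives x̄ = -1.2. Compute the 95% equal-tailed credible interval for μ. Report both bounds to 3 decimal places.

Posterior precision = 1/4.4² + 21/5.1² = 0.0517 + 0.8074 = 0.8590, so posterior SD = 1.0789.
Posterior mean = (-2.0/4.4² + 21·-1.2/5.1²) / 0.8590 = -1.2481.
Interval: -1.2481 ± 1.960 × 1.0789 → [-3.363, 0.867].

[-3.363, 0.867]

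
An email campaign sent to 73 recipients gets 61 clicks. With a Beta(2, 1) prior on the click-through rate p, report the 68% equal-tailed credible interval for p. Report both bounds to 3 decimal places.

Posterior: Beta(2+61, 1+12) = Beta(63, 13).
Equal-tailed 68% interval: the 0.16 and 0.84 quantiles of Beta(63, 13).
Posterior mean ≈ 0.829, SD ≈ 0.043; a Normal approximation gives roughly [0.786, 0.872].
Exact: F⁻¹(0.16) = 0.786; F⁻¹(0.84) = 0.872.

[0.786, 0.872]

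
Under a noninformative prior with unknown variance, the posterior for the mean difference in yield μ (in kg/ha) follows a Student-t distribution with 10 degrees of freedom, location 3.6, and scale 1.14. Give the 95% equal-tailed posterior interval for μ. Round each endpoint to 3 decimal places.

The t_10 distribution is symmetric; the 95% interval is 3.6 ± t·1.14 with t_{0.975,10} = 2.228.
Half-width: 2.228 × 1.14 = 2.540.
3.6 − 2.540 = 1.060; 3.6 + 2.540 = 6.140.

[1.060, 6.140]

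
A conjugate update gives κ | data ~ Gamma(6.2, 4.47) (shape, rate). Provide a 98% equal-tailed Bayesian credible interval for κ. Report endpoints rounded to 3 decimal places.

[0.423, 2.999]

Posterior: Gamma(shape 6.2, rate 4.47).
Equal-tailed 98% interval: Gamma(6.2, 4.47) quantiles at 0.01 and 0.99.
Posterior mean ≈ 1.387, SD ≈ 0.557; a Normal approximation gives roughly [0.091, 2.683].
Exact: lower = 0.423; upper = 2.999.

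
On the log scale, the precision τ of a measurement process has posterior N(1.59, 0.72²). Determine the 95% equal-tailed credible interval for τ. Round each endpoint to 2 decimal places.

[1.20, 20.11]

On the log scale the 95% interval is 1.59 ± 1.960 × 0.72 = [0.1788, 3.0012].
Exponentiate: [e^0.1788, e^3.0012] = [1.20, 20.11].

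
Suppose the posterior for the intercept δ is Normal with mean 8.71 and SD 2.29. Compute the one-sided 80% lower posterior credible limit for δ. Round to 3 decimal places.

6.783

Need L with P(δ ≥ L) = 0.80: L = 8.71 − z_{0.2}·2.29.
z = 0.842; L = 8.71 − 0.842 × 2.29 = 6.783.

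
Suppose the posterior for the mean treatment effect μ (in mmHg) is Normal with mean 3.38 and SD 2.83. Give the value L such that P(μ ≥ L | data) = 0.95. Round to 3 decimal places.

Need L with P(μ ≥ L) = 0.95: L = 3.38 − z_{0.05}·2.83.
z = 1.645; L = 3.38 − 1.645 × 2.83 = -1.275.

-1.275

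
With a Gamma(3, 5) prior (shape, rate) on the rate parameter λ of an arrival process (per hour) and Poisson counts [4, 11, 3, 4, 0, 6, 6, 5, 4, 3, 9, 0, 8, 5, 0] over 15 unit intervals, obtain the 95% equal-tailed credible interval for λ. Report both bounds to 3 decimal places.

[2.773, 4.422]

Posterior: Gamma(3+68, 5+15) = Gamma(71, 20) (shape, rate).
Equal-tailed 95% interval: Gamma(71, 20) quantiles at 0.025 and 0.975.
Posterior mean ≈ 3.550, SD ≈ 0.421; a Normal approximation gives roughly [2.724, 4.376].
Exact: lower = 2.773; upper = 4.422.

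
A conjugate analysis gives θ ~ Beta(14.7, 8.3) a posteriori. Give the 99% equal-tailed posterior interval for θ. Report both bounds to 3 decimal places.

Posterior: Beta(14.7, 8.3).
Equal-tailed 99% interval: the 0.005 and 0.995 quantiles of Beta(14.7, 8.3).
Posterior mean ≈ 0.639, SD ≈ 0.098; a Normal approximation gives roughly [0.387, 0.892].
Exact: F⁻¹(0.005) = 0.375; F⁻¹(0.995) = 0.860.

[0.375, 0.860]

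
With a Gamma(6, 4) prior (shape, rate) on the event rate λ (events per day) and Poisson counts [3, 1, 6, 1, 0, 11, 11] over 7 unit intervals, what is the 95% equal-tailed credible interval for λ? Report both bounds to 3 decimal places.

[2.521, 4.742]

Posterior: Gamma(6+33, 4+7) = Gamma(39, 11) (shape, rate).
Equal-tailed 95% interval: Gamma(39, 11) quantiles at 0.025 and 0.975.
Posterior mean ≈ 3.545, SD ≈ 0.568; a Normal approximation gives roughly [2.433, 4.658].
Exact: lower = 2.521; upper = 4.742.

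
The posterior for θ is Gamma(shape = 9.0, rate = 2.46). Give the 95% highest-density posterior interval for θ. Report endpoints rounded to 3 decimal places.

[1.473, 6.088]

The posterior is unimodal and skewed, so the HPD interval has equal density at both endpoints and is the shortest 95% interval.
Solving f(1.473) = f(6.088) with F(6.088) − F(1.473) = 0.95 gives [1.473, 6.088].
For comparison, the equal-tailed interval is [1.673, 6.408]; the HPD is narrower and shifted toward the mode.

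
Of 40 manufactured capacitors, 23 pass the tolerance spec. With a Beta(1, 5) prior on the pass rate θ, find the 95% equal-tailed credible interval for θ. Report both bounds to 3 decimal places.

[0.379, 0.663]

Posterior: Beta(1+23, 5+17) = Beta(24, 22).
Equal-tailed 95% interval: the 0.025 and 0.975 quantiles of Beta(24, 22).
Posterior mean ≈ 0.522, SD ≈ 0.073; a Normal approximation gives roughly [0.379, 0.665].
Exact: F⁻¹(0.025) = 0.379; F⁻¹(0.975) = 0.663.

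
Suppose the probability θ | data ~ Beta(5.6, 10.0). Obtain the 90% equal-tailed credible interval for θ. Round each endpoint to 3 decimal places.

[0.176, 0.563]

Posterior: Beta(5.6, 10.0).
Equal-tailed 90% interval: the 0.05 and 0.95 quantiles of Beta(5.6, 10.0).
Posterior mean ≈ 0.359, SD ≈ 0.118; a Normal approximation gives roughly [0.165, 0.553].
Exact: F⁻¹(0.05) = 0.176; F⁻¹(0.95) = 0.563.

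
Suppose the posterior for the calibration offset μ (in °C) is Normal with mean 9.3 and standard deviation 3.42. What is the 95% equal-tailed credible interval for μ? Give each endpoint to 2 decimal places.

[2.60, 16.00]

The posterior is symmetric, so the 95% equal-tailed interval is μ = 9.3 ± z·3.42 with z = 1.960.
Half-width: 1.960 × 3.42 = 6.70.
9.3 − 6.70 = 2.60; 9.3 + 6.70 = 16.00.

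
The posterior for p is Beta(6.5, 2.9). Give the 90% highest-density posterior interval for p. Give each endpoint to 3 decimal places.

The posterior is unimodal and skewed, so the HPD interval has equal density at both endpoints and is the shortest 90% interval.
Solving f(0.468) = f(0.926) with F(0.926) − F(0.468) = 0.90 gives [0.468, 0.926].
For comparison, the equal-tailed interval is [0.433, 0.902]; the HPD is narrower and shifted toward the mode.

[0.468, 0.926]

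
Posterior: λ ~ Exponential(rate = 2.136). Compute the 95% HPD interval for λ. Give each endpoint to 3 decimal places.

The exponential density is strictly decreasing on [0, ∞), so the HPD interval is anchored at 0: [0, q] with P(λ ≤ q) = 0.95.
q = −ln(1 − 0.95) / 2.136 = 2.9957 / 2.136 = 1.402.

[0.000, 1.402]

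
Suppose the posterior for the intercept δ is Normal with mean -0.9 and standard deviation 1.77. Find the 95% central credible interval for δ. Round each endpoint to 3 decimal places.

The posterior is symmetric, so the 95% equal-tailed interval is δ = -0.9 ± z·1.77 with z = 1.960.
Half-width: 1.960 × 1.77 = 3.469.
-0.9 − 3.469 = -4.369; -0.9 + 3.469 = 2.569.

[-4.369, 2.569]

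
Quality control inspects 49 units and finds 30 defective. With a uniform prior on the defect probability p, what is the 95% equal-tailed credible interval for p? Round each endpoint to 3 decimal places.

[0.472, 0.736]

Posterior: Beta(1+30, 1+19) = Beta(31, 20).
Equal-tailed 95% interval: the 0.025 and 0.975 quantiles of Beta(31, 20).
Posterior mean ≈ 0.608, SD ≈ 0.068; a Normal approximation gives roughly [0.475, 0.741].
Exact: F⁻¹(0.025) = 0.472; F⁻¹(0.975) = 0.736.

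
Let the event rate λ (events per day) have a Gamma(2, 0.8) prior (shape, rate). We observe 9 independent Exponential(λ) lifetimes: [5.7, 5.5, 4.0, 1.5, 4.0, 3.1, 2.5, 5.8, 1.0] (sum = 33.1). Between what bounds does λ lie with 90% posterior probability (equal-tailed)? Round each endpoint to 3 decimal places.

[0.182, 0.500]

Posterior: Gamma(2+9, 0.8+33.1) = Gamma(11, 33.9) (shape, rate).
Equal-tailed 90% interval: Gamma(11, 33.9) quantiles at 0.05 and 0.95.
Posterior mean ≈ 0.324, SD ≈ 0.098; a Normal approximation gives roughly [0.164, 0.485].
Exact: lower = 0.182; upper = 0.500.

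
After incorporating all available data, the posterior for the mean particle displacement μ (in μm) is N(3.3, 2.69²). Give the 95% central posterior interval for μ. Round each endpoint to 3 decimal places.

The posterior is symmetric, so the 95% equal-tailed interval is μ = 3.3 ± z·2.69 with z = 1.960.
Half-width: 1.960 × 2.69 = 5.272.
3.3 − 5.272 = -1.972; 3.3 + 5.272 = 8.572.

[-1.972, 8.572]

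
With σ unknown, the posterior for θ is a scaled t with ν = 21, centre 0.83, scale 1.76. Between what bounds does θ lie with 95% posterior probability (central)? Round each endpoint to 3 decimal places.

The t_21 distribution is symmetric; the 95% interval is 0.83 ± t·1.76 with t_{0.975,21} = 2.080.
Half-width: 2.080 × 1.76 = 3.660.
0.83 − 3.660 = -2.830; 0.83 + 3.660 = 4.490.

[-2.830, 4.490]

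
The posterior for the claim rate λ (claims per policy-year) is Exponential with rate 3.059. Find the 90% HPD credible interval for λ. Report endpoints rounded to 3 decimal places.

[0.000, 0.753]

The exponential density is strictly decreasing on [0, ∞), so the HPD interval is anchored at 0: [0, q] with P(λ ≤ q) = 0.90.
q = −ln(1 − 0.90) / 3.059 = 2.3026 / 3.059 = 0.753.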